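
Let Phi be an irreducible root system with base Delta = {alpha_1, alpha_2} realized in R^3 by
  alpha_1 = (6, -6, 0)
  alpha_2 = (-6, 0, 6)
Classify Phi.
Compute the Cartan integers a_ij = 2(alpha_i, alpha_j)/(alpha_j, alpha_j); the resulting 2x2 Cartan matrix is
[[2, -1], [-1, 2]].
All simple roots have the same length, so the diagram is simply laced. The associated Dynkin diagram is a chain of 2 nodes with single edges (A_2), so the type is A_2 (the algebra sl(3)).

A2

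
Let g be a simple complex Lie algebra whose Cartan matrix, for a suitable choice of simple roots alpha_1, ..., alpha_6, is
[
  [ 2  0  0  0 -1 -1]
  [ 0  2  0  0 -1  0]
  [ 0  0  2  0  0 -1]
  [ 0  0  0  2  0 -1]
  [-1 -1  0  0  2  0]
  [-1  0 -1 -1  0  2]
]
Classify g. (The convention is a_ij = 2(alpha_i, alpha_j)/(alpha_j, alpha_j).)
type D_6

The matrix has rank 6 with 2's on the diagonal. Reading the off-diagonal entries as Dynkin edges (a single edge where a_ij = a_ji = -1; a double or triple edge where a_ij * a_ji = 2 or 3), the diagram is a chain of 4 nodes with a fork of two nodes at one end (D_6). One simple-root ordering that puts it in standard form is (alpha_2, alpha_5, alpha_1, alpha_6, alpha_4, alpha_3). So the algebra is type D_6, i.e. so(12).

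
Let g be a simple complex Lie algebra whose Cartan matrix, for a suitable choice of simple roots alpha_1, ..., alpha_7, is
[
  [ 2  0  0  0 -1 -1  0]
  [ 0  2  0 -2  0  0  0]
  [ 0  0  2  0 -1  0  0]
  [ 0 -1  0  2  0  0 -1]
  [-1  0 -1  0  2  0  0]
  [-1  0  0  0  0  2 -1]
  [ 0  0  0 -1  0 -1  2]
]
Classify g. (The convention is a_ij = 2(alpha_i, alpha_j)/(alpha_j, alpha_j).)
The matrix has rank 7 with 2's on the diagonal. Reading the off-diagonal entries as Dynkin edges (a single edge where a_ij = a_ji = -1; a double or triple edge where a_ij * a_ji = 2 or 3), the diagram is a chain of 7 nodes with a double edge at one end; the terminal node there is the unique long simple root (C_7). One simple-root ordering that puts it in standard form is (alpha_3, alpha_5, alpha_1, alpha_6, alpha_7, alpha_4, alpha_2). So the algebra is type C_7, i.e. sp(14).

C7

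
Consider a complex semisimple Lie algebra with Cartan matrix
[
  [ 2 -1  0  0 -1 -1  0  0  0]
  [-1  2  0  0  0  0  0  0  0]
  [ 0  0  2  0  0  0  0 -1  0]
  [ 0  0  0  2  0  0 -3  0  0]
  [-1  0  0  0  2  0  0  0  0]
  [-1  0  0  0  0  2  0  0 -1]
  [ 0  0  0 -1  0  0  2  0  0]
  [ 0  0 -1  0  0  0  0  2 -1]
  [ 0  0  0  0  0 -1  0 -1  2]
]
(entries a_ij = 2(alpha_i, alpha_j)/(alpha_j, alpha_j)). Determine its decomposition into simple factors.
The diagram associated to this matrix has two connected components: the simple roots {alpha_1, alpha_2, alpha_3, alpha_5, alpha_6, alpha_8, alpha_9} form a chain of 5 nodes with a fork of two nodes at one end (D_7), and {alpha_4, alpha_7} form two nodes joined by a triple edge (G_2). A semisimple Lie algebra decomposes uniquely as the direct sum of simple ideals, one per connected component of its Dynkin diagram, so g ≅ D_7 ⊕ G_2 (dimension 91 + 14 = 105).

D7 + G2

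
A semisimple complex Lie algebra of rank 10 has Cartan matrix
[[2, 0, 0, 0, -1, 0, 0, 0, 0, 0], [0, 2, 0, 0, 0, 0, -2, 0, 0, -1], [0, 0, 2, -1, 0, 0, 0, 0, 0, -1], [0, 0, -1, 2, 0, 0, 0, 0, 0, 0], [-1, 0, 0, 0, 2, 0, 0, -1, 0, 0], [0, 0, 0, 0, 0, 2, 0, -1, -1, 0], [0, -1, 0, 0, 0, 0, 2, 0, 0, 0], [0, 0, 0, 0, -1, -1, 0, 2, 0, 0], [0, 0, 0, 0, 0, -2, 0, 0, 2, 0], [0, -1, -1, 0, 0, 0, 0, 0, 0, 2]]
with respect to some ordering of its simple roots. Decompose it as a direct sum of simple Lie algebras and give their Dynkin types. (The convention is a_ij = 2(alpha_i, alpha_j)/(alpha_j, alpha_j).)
B_5 (so(11)) + C_5 (sp(10))

The diagram associated to this matrix has two connected components: the simple roots {alpha_2, alpha_3, alpha_4, alpha_7, alpha_10} form a chain of 5 nodes with a double edge at one end; the terminal node there is the unique short simple root (B_5), and {alpha_1, alpha_5, alpha_6, alpha_8, alpha_9} form a chain of 5 nodes with a double edge at one end; the terminal node there is the unique long simple root (C_5). A semisimple Lie algebra decomposes uniquely as the direct sum of simple ideals, one per connected component of its Dynkin diagram, so g ≅ B_5 ⊕ C_5 (dimension 55 + 55 = 110).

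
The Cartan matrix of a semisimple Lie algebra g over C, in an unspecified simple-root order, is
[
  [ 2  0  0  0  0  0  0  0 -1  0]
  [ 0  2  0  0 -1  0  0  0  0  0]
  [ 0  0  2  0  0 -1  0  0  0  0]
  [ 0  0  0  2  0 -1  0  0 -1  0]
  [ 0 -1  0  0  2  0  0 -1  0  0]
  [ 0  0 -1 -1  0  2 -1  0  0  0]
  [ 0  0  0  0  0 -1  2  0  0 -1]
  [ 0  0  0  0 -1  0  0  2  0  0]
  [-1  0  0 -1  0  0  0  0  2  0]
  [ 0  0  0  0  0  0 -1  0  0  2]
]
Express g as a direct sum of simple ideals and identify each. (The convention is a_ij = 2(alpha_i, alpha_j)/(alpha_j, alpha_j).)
The diagram associated to this matrix has two connected components: the simple roots {alpha_2, alpha_5, alpha_8} form a chain of 3 nodes with single edges (A_3), and {alpha_1, alpha_3, alpha_4, alpha_6, alpha_7, alpha_9, alpha_10} form a chain of 6 nodes with one extra node attached to the third node from one end (E_7). A semisimple Lie algebra decomposes uniquely as the direct sum of simple ideals, one per connected component of its Dynkin diagram, so g ≅ A_3 ⊕ E_7 (dimension 15 + 133 = 148).

A_3 (sl(4)) ⊕ E_7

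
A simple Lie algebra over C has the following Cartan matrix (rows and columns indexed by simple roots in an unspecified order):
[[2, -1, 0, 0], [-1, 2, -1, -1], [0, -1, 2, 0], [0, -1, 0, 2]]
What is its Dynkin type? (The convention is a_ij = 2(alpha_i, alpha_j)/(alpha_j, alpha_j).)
The matrix has rank 4 with 2's on the diagonal. Reading the off-diagonal entries as Dynkin edges (a single edge where a_ij = a_ji = -1; a double or triple edge where a_ij * a_ji = 2 or 3), the diagram is a chain of 2 nodes with a fork of two nodes at one end (D_4). One simple-root ordering that puts it in standard form is (alpha_3, alpha_2, alpha_1, alpha_4). So the algebra is type D_4, i.e. so(8).

type D_4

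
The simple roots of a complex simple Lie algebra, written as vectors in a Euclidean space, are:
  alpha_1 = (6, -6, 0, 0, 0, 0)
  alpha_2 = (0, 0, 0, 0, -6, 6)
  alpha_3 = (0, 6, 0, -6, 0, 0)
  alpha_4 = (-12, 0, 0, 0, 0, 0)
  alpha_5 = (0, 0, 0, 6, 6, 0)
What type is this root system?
Compute the Cartan integers a_ij = 2(alpha_i, alpha_j)/(alpha_j, alpha_j); the resulting 5x5 Cartan matrix is
[[2, 0, -1, -1, 0], [0, 2, 0, 0, -1], [-1, 0, 2, 0, -1], [-2, 0, 0, 2, 0], [0, -1, -1, 0, 2]].
The roots have two lengths (squared-length ratio 2:1); the short ones are alpha_{1,2,3,5}. The associated Dynkin diagram is a chain of 5 nodes with a double edge at one end; the terminal node there is the unique long simple root (C_5), so the type is C_5 (the algebra sp(10)).

type C_5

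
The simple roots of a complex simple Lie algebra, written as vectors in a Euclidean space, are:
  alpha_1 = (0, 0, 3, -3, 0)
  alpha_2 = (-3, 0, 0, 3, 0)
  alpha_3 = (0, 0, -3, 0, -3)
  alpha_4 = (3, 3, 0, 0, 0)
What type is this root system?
A_4 (sl(5))

Compute the Cartan integers a_ij = 2(alpha_i, alpha_j)/(alpha_j, alpha_j); the resulting 4x4 Cartan matrix is
[[2, -1, -1, 0], [-1, 2, 0, -1], [-1, 0, 2, 0], [0, -1, 0, 2]].
All simple roots have the same length, so the diagram is simply laced. The associated Dynkin diagram is a chain of 4 nodes with single edges (A_4), so the type is A_4 (the algebra sl(5)).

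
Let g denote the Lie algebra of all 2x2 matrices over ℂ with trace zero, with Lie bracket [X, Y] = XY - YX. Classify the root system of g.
This is sl(2), which has dimension 2^2 - 1 = 3 and rank 2 - 1 = 1 (a Cartan subalgebra is the diagonal traceless matrices). In the classification of classical Lie algebras, the special linear algebra sl(n+1) has type A_n; here n = 1, so the Dynkin diagram is a chain of 1 nodes with single edges (A_1). Hence the type is A_1.

A1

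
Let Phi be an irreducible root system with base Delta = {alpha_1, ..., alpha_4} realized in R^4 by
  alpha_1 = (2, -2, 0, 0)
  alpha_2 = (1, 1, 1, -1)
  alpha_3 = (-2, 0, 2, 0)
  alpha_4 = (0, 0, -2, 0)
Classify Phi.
F_4

Compute the Cartan integers a_ij = 2(alpha_i, alpha_j)/(alpha_j, alpha_j); the resulting 4x4 Cartan matrix is
[[2, 0, -1, 0], [0, 2, 0, -1], [-1, 0, 2, -2], [0, -1, -1, 2]].
The roots have two lengths (squared-length ratio 2:1); the short ones are alpha_{2,4}. The associated Dynkin diagram is a chain of 4 nodes with a double edge between the middle two (F_4), so the type is F_4.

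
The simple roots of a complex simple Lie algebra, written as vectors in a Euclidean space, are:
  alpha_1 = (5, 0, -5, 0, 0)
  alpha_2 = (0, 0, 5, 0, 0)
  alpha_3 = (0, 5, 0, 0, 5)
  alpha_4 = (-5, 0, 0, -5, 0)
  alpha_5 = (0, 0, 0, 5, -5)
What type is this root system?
Compute the Cartan integers a_ij = 2(alpha_i, alpha_j)/(alpha_j, alpha_j); the resulting 5x5 Cartan matrix is
[[2, -2, 0, -1, 0], [-1, 2, 0, 0, 0], [0, 0, 2, 0, -1], [-1, 0, 0, 2, -1], [0, 0, -1, -1, 2]].
The roots have two lengths (squared-length ratio 2:1); the short ones are alpha_{2}. The associated Dynkin diagram is a chain of 5 nodes with a double edge at one end; the terminal node there is the unique short simple root (B_5), so the type is B_5 (the algebra so(11)).

B5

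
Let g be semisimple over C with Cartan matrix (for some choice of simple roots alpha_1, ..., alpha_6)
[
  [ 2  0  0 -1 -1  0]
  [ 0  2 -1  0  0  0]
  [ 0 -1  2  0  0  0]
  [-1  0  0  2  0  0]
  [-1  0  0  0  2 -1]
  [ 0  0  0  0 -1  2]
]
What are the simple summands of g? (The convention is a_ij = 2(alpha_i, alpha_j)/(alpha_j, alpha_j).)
The diagram associated to this matrix has two connected components: the simple roots {alpha_2, alpha_3} form a chain of 2 nodes with single edges (A_2), and {alpha_1, alpha_4, alpha_5, alpha_6} form a chain of 4 nodes with single edges (A_4). A semisimple Lie algebra decomposes uniquely as the direct sum of simple ideals, one per connected component of its Dynkin diagram, so g ≅ A_2 ⊕ A_4 (dimension 8 + 24 = 32).

A2 + A4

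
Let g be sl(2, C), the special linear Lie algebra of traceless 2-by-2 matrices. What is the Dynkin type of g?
This is sl(2), which has dimension 2^2 - 1 = 3 and rank 2 - 1 = 1 (a Cartan subalgebra is the diagonal traceless matrices). In the classification of classical Lie algebras, the special linear algebra sl(n+1) has type A_n; here n = 1, so the Dynkin diagram is a chain of 1 nodes with single edges (A_1). Hence the type is A_1.

A1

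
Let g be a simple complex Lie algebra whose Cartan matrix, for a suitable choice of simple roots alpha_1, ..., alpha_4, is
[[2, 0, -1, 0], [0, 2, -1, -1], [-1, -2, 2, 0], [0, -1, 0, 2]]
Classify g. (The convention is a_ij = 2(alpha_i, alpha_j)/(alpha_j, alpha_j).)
The matrix has rank 4 with 2's on the diagonal. Reading the off-diagonal entries as Dynkin edges (a single edge where a_ij = a_ji = -1; a double or triple edge where a_ij * a_ji = 2 or 3), the diagram is a chain of 4 nodes with a double edge between the middle two (F_4). One simple-root ordering that puts it in standard form is (alpha_1, alpha_3, alpha_2, alpha_4). So the algebra is type F_4.

F_4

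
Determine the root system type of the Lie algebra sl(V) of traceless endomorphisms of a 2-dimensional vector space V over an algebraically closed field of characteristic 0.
A1

This is sl(2), which has dimension 2^2 - 1 = 3 and rank 2 - 1 = 1 (a Cartan subalgebra is the diagonal traceless matrices). In the classification of classical Lie algebras, the special linear algebra sl(n+1) has type A_n; here n = 1, so the Dynkin diagram is a chain of 1 nodes with single edges (A_1). Hence the type is A_1.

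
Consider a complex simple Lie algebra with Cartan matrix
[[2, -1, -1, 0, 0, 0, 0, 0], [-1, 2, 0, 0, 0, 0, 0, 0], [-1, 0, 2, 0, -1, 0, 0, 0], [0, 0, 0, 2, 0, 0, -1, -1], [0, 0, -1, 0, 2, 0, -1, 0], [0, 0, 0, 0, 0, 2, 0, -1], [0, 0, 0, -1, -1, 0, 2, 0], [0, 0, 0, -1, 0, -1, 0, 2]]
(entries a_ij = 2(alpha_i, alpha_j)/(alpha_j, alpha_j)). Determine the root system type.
A8

The matrix has rank 8 with 2's on the diagonal. Reading the off-diagonal entries as Dynkin edges (a single edge where a_ij = a_ji = -1; a double or triple edge where a_ij * a_ji = 2 or 3), the diagram is a chain of 8 nodes with single edges (A_8). One simple-root ordering that puts it in standard form is (alpha_2, alpha_1, alpha_3, alpha_5, alpha_7, alpha_4, alpha_8, alpha_6). So the algebra is type A_8, i.e. sl(9).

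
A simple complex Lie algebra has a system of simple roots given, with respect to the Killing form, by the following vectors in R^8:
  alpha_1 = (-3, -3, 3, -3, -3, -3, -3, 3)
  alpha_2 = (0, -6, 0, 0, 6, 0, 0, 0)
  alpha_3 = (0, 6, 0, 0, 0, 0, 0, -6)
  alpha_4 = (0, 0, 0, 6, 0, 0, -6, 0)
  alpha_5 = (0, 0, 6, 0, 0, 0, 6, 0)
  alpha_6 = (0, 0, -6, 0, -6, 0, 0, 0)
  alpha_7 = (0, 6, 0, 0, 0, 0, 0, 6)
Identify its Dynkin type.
E_7

Compute the Cartan integers a_ij = 2(alpha_i, alpha_j)/(alpha_j, alpha_j); the resulting 7x7 Cartan matrix is
[[2, 0, -1, 0, 0, 0, 0], [0, 2, -1, 0, 0, -1, -1], [-1, -1, 2, 0, 0, 0, 0], [0, 0, 0, 2, -1, 0, 0], [0, 0, 0, -1, 2, -1, 0], [0, -1, 0, 0, -1, 2, 0], [0, -1, 0, 0, 0, 0, 2]].
All simple roots have the same length, so the diagram is simply laced. The associated Dynkin diagram is a chain of 6 nodes with one extra node attached to the third node from one end (E_7), so the type is E_7.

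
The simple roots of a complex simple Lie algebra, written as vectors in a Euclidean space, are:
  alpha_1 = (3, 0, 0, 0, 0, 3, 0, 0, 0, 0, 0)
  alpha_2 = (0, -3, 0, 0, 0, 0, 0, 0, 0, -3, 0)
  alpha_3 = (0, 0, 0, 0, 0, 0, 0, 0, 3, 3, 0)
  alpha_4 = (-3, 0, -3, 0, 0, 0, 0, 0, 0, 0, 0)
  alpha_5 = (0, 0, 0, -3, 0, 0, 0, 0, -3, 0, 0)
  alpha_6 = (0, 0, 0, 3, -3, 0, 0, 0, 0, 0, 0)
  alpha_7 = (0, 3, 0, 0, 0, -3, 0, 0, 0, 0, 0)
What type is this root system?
Compute the Cartan integers a_ij = 2(alpha_i, alpha_j)/(alpha_j, alpha_j); the resulting 7x7 Cartan matrix is
[[2, 0, 0, -1, 0, 0, -1], [0, 2, -1, 0, 0, 0, -1], [0, -1, 2, 0, -1, 0, 0], [-1, 0, 0, 2, 0, 0, 0], [0, 0, -1, 0, 2, -1, 0], [0, 0, 0, 0, -1, 2, 0], [-1, -1, 0, 0, 0, 0, 2]].
All simple roots have the same length, so the diagram is simply laced. The associated Dynkin diagram is a chain of 7 nodes with single edges (A_7), so the type is A_7 (the algebra sl(8)).

A7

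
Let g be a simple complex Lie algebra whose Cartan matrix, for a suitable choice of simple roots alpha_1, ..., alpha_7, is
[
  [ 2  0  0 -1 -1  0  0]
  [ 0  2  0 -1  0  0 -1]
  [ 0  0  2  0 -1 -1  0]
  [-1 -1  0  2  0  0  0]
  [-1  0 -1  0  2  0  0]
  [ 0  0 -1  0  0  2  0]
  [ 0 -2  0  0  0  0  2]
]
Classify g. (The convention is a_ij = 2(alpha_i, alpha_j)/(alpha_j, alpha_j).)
The matrix has rank 7 with 2's on the diagonal. Reading the off-diagonal entries as Dynkin edges (a single edge where a_ij = a_ji = -1; a double or triple edge where a_ij * a_ji = 2 or 3), the diagram is a chain of 7 nodes with a double edge at one end; the terminal node there is the unique long simple root (C_7). One simple-root ordering that puts it in standard form is (alpha_6, alpha_3, alpha_5, alpha_1, alpha_4, alpha_2, alpha_7). So the algebra is type C_7, i.e. sp(14).

type C_7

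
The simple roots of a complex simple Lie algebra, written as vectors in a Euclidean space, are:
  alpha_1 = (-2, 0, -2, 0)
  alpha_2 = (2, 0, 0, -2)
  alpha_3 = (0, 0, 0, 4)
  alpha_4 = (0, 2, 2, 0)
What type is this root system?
Compute the Cartan integers a_ij = 2(alpha_i, alpha_j)/(alpha_j, alpha_j); the resulting 4x4 Cartan matrix is
[[2, -1, 0, -1], [-1, 2, -1, 0], [0, -2, 2, 0], [-1, 0, 0, 2]].
The roots have two lengths (squared-length ratio 2:1); the short ones are alpha_{1,2,4}. The associated Dynkin diagram is a chain of 4 nodes with a double edge at one end; the terminal node there is the unique long simple root (C_4), so the type is C_4 (the algebra sp(8)).

C4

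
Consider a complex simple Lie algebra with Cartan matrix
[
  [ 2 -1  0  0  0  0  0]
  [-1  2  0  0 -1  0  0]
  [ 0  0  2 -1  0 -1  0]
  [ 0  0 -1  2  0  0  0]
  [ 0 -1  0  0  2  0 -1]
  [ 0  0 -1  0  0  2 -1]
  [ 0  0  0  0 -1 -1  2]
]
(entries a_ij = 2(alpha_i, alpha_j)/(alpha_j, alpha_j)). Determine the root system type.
The matrix has rank 7 with 2's on the diagonal. Reading the off-diagonal entries as Dynkin edges (a single edge where a_ij = a_ji = -1; a double or triple edge where a_ij * a_ji = 2 or 3), the diagram is a chain of 7 nodes with single edges (A_7). One simple-root ordering that puts it in standard form is (alpha_1, alpha_2, alpha_5, alpha_7, alpha_6, alpha_3, alpha_4). So the algebra is type A_7, i.e. sl(8).

A_7 (sl(8))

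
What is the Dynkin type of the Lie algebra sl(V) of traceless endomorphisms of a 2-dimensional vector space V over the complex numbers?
This is sl(2), which has dimension 2^2 - 1 = 3 and rank 2 - 1 = 1 (a Cartan subalgebra is the diagonal traceless matrices). In the classification of classical Lie algebras, the special linear algebra sl(n+1) has type A_n; here n = 1, so the Dynkin diagram is a chain of 1 nodes with single edges (A_1). Hence the type is A_1.

A_1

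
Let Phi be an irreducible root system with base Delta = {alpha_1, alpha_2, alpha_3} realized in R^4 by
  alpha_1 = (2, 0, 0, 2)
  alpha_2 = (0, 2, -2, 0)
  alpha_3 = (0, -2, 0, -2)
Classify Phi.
Compute the Cartan integers a_ij = 2(alpha_i, alpha_j)/(alpha_j, alpha_j); the resulting 3x3 Cartan matrix is
[[2, 0, -1], [0, 2, -1], [-1, -1, 2]].
All simple roots have the same length, so the diagram is simply laced. The associated Dynkin diagram is a chain of 3 nodes with single edges (A_3), so the type is A_3 (the algebra sl(4)).

type A_3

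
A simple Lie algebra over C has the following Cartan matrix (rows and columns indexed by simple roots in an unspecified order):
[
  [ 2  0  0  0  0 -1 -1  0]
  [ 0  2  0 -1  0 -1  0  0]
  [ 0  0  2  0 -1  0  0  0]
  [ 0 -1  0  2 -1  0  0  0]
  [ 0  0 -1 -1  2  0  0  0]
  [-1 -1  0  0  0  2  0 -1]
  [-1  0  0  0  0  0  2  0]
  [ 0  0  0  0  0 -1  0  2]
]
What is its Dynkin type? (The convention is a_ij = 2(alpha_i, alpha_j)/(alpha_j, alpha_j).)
The matrix has rank 8 with 2's on the diagonal. Reading the off-diagonal entries as Dynkin edges (a single edge where a_ij = a_ji = -1; a double or triple edge where a_ij * a_ji = 2 or 3), the diagram is a chain of 7 nodes with one extra node attached to the third node from one end (E_8). One simple-root ordering that puts it in standard form is (alpha_7, alpha_8, alpha_1, alpha_6, alpha_2, alpha_4, alpha_5, alpha_3). So the algebra is type E_8.

E_8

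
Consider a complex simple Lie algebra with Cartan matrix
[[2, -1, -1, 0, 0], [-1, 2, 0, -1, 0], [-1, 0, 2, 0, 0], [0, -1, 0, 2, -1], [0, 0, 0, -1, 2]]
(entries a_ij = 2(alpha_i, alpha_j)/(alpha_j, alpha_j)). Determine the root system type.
A_5 (sl(6))

The matrix has rank 5 with 2's on the diagonal. Reading the off-diagonal entries as Dynkin edges (a single edge where a_ij = a_ji = -1; a double or triple edge where a_ij * a_ji = 2 or 3), the diagram is a chain of 5 nodes with single edges (A_5). One simple-root ordering that puts it in standard form is (alpha_5, alpha_4, alpha_2, alpha_1, alpha_3). So the algebra is type A_5, i.e. sl(6).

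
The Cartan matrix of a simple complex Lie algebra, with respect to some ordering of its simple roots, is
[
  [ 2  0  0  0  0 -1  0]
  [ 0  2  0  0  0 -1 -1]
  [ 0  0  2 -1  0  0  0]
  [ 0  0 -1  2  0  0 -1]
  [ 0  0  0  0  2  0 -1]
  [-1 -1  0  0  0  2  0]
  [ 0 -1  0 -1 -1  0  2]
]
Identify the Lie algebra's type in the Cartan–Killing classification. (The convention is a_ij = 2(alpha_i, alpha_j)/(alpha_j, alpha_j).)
type E_7

The matrix has rank 7 with 2's on the diagonal. Reading the off-diagonal entries as Dynkin edges (a single edge where a_ij = a_ji = -1; a double or triple edge where a_ij * a_ji = 2 or 3), the diagram is a chain of 6 nodes with one extra node attached to the third node from one end (E_7). One simple-root ordering that puts it in standard form is (alpha_3, alpha_5, alpha_4, alpha_7, alpha_2, alpha_6, alpha_1). So the algebra is type E_7.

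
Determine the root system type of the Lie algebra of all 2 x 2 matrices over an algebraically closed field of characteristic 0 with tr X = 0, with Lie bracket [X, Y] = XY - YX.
This is sl(2), which has dimension 2^2 - 1 = 3 and rank 2 - 1 = 1 (a Cartan subalgebra is the diagonal traceless matrices). In the classification of classical Lie algebras, the special linear algebra sl(n+1) has type A_n; here n = 1, so the Dynkin diagram is a chain of 1 nodes with single edges (A_1). Hence the type is A_1.

A_1 (sl(2))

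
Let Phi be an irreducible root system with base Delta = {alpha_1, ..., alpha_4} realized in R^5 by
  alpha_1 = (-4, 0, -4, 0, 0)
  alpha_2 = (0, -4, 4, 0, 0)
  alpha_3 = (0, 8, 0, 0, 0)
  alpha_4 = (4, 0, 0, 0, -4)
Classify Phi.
Compute the Cartan integers a_ij = 2(alpha_i, alpha_j)/(alpha_j, alpha_j); the resulting 4x4 Cartan matrix is
[[2, -1, 0, -1], [-1, 2, -1, 0], [0, -2, 2, 0], [-1, 0, 0, 2]].
The roots have two lengths (squared-length ratio 2:1); the short ones are alpha_{1,2,4}. The associated Dynkin diagram is a chain of 4 nodes with a double edge at one end; the terminal node there is the unique long simple root (C_4), so the type is C_4 (the algebra sp(8)).

C4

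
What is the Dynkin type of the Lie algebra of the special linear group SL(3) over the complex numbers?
A_2 (sl(3))

This is sl(3), which has dimension 3^2 - 1 = 8 and rank 3 - 1 = 2 (a Cartan subalgebra is the diagonal traceless matrices). In the classification of classical Lie algebras, the special linear algebra sl(n+1) has type A_n; here n = 2, so the Dynkin diagram is a chain of 2 nodes with single edges (A_2). Hence the type is A_2.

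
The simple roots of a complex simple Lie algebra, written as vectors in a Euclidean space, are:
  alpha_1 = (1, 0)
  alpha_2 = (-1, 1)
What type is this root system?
Compute the Cartan integers a_ij = 2(alpha_i, alpha_j)/(alpha_j, alpha_j); the resulting 2x2 Cartan matrix is
[[2, -1], [-2, 2]].
The roots have two lengths (squared-length ratio 2:1); the short ones are alpha_{1}. The associated Dynkin diagram is a chain of 2 nodes with a double edge at one end; the terminal node there is the unique short simple root (B_2), so the type is B_2 (the algebra so(5)).

B_2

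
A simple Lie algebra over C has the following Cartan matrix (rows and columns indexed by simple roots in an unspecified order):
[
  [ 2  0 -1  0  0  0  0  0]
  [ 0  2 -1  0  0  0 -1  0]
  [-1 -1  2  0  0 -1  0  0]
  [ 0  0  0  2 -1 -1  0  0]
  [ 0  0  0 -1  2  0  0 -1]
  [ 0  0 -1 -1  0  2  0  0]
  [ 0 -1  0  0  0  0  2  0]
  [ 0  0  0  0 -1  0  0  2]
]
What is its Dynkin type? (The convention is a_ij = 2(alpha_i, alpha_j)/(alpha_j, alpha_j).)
E_8

The matrix has rank 8 with 2's on the diagonal. Reading the off-diagonal entries as Dynkin edges (a single edge where a_ij = a_ji = -1; a double or triple edge where a_ij * a_ji = 2 or 3), the diagram is a chain of 7 nodes with one extra node attached to the third node from one end (E_8). One simple-root ordering that puts it in standard form is (alpha_7, alpha_1, alpha_2, alpha_3, alpha_6, alpha_4, alpha_5, alpha_8). So the algebra is type E_8.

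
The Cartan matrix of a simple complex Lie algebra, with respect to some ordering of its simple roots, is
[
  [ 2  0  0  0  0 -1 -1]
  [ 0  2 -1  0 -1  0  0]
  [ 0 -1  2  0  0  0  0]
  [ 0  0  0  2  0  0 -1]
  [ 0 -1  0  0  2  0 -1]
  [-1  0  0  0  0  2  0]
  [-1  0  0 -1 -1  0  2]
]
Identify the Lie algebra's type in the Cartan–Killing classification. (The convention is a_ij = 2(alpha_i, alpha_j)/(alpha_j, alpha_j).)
E_7

The matrix has rank 7 with 2's on the diagonal. Reading the off-diagonal entries as Dynkin edges (a single edge where a_ij = a_ji = -1; a double or triple edge where a_ij * a_ji = 2 or 3), the diagram is a chain of 6 nodes with one extra node attached to the third node from one end (E_7). One simple-root ordering that puts it in standard form is (alpha_6, alpha_4, alpha_1, alpha_7, alpha_5, alpha_2, alpha_3). So the algebra is type E_7.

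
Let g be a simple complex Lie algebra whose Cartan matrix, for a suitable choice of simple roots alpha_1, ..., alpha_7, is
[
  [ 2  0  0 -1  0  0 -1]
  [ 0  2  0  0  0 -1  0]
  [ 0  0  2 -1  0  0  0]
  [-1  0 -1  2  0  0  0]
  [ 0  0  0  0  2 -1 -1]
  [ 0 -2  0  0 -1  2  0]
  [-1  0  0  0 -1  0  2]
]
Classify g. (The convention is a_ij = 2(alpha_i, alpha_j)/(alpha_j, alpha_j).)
type B_7

The matrix has rank 7 with 2's on the diagonal. Reading the off-diagonal entries as Dynkin edges (a single edge where a_ij = a_ji = -1; a double or triple edge where a_ij * a_ji = 2 or 3), the diagram is a chain of 7 nodes with a double edge at one end; the terminal node there is the unique short simple root (B_7). One simple-root ordering that puts it in standard form is (alpha_3, alpha_4, alpha_1, alpha_7, alpha_5, alpha_6, alpha_2). So the algebra is type B_7, i.e. so(15).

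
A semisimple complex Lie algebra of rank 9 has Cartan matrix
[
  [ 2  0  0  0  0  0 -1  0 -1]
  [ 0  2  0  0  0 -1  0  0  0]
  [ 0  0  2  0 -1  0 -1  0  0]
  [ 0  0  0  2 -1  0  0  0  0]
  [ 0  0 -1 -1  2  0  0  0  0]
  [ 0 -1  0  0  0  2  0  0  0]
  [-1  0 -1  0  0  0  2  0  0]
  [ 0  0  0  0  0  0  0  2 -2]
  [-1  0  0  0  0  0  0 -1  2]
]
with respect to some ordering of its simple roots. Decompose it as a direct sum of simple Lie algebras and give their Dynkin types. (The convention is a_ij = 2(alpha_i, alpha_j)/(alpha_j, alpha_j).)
type A_2 + type C_7

The diagram associated to this matrix has two connected components: the simple roots {alpha_2, alpha_6} form a chain of 2 nodes with single edges (A_2), and {alpha_1, alpha_3, alpha_4, alpha_5, alpha_7, alpha_8, alpha_9} form a chain of 7 nodes with a double edge at one end; the terminal node there is the unique long simple root (C_7). A semisimple Lie algebra decomposes uniquely as the direct sum of simple ideals, one per connected component of its Dynkin diagram, so g ≅ A_2 ⊕ C_7 (dimension 8 + 105 = 113).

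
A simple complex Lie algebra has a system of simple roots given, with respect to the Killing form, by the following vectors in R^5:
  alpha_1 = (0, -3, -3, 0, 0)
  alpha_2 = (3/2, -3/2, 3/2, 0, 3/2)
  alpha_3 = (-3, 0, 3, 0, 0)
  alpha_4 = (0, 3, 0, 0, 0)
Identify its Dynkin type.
F_4

Compute the Cartan integers a_ij = 2(alpha_i, alpha_j)/(alpha_j, alpha_j); the resulting 4x4 Cartan matrix is
[[2, 0, -1, -2], [0, 2, 0, -1], [-1, 0, 2, 0], [-1, -1, 0, 2]].
The roots have two lengths (squared-length ratio 2:1); the short ones are alpha_{2,4}. The associated Dynkin diagram is a chain of 4 nodes with a double edge between the middle two (F_4), so the type is F_4.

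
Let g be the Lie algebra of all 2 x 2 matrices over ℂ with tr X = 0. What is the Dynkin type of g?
This is sl(2), which has dimension 2^2 - 1 = 3 and rank 2 - 1 = 1 (a Cartan subalgebra is the diagonal traceless matrices). In the classification of classical Lie algebras, the special linear algebra sl(n+1) has type A_n; here n = 1, so the Dynkin diagram is a chain of 1 nodes with single edges (A_1). Hence the type is A_1.

A_1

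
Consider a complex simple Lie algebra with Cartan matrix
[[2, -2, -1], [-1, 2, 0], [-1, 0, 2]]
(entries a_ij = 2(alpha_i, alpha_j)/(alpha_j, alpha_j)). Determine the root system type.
B_3

The matrix has rank 3 with 2's on the diagonal. Reading the off-diagonal entries as Dynkin edges (a single edge where a_ij = a_ji = -1; a double or triple edge where a_ij * a_ji = 2 or 3), the diagram is a chain of 3 nodes with a double edge at one end; the terminal node there is the unique short simple root (B_3). One simple-root ordering that puts it in standard form is (alpha_3, alpha_1, alpha_2). So the algebra is type B_3, i.e. so(7).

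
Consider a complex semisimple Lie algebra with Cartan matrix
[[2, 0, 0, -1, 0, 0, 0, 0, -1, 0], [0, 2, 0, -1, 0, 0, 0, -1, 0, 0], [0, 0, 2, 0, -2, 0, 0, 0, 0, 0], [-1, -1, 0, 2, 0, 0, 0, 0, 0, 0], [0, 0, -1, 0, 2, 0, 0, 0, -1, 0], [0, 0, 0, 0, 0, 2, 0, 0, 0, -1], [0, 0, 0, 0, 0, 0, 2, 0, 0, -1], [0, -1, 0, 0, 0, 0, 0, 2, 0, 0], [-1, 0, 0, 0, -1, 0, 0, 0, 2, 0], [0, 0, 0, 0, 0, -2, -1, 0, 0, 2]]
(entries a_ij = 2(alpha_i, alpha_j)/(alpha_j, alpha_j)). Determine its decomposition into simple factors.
The diagram associated to this matrix has two connected components: the simple roots {alpha_6, alpha_7, alpha_10} form a chain of 3 nodes with a double edge at one end; the terminal node there is the unique short simple root (B_3), and {alpha_1, alpha_2, alpha_3, alpha_4, alpha_5, alpha_8, alpha_9} form a chain of 7 nodes with a double edge at one end; the terminal node there is the unique long simple root (C_7). A semisimple Lie algebra decomposes uniquely as the direct sum of simple ideals, one per connected component of its Dynkin diagram, so g ≅ B_3 ⊕ C_7 (dimension 21 + 105 = 126).

type B_3 ⊕ type C_7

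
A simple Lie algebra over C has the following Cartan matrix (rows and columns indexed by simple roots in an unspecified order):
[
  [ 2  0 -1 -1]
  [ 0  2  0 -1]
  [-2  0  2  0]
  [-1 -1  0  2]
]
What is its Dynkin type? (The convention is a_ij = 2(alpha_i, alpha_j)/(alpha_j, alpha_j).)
The matrix has rank 4 with 2's on the diagonal. Reading the off-diagonal entries as Dynkin edges (a single edge where a_ij = a_ji = -1; a double or triple edge where a_ij * a_ji = 2 or 3), the diagram is a chain of 4 nodes with a double edge at one end; the terminal node there is the unique long simple root (C_4). One simple-root ordering that puts it in standard form is (alpha_2, alpha_4, alpha_1, alpha_3). So the algebra is type C_4, i.e. sp(8).

C_4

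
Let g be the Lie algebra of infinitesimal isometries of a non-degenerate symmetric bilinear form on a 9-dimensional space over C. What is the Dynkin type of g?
B4

This is so(9) with 9 odd, which has dimension 9(9-1)/2 = 36 and rank (9-1)/2 = 4. In the classification of classical Lie algebras, the orthogonal algebra so(2n+1) in an odd number of variables has type B_n; here n = 4, so the Dynkin diagram is a chain of 4 nodes with a double edge at one end; the terminal node there is the unique short simple root (B_4). Hence the type is B_4.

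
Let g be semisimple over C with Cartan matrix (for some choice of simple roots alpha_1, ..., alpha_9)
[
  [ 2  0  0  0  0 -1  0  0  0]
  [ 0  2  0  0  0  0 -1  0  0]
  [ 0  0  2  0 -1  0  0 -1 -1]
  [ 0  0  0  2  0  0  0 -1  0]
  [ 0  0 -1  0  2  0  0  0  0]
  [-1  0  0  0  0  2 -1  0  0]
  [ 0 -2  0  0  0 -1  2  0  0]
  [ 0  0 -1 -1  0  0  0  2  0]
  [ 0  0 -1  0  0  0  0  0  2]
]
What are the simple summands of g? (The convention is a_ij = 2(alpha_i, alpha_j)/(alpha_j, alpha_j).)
The diagram associated to this matrix has two connected components: the simple roots {alpha_1, alpha_2, alpha_6, alpha_7} form a chain of 4 nodes with a double edge at one end; the terminal node there is the unique short simple root (B_4), and {alpha_3, alpha_4, alpha_5, alpha_8, alpha_9} form a chain of 3 nodes with a fork of two nodes at one end (D_5). A semisimple Lie algebra decomposes uniquely as the direct sum of simple ideals, one per connected component of its Dynkin diagram, so g ≅ B_4 ⊕ D_5 (dimension 36 + 45 = 81).

B_4 ⊕ D_5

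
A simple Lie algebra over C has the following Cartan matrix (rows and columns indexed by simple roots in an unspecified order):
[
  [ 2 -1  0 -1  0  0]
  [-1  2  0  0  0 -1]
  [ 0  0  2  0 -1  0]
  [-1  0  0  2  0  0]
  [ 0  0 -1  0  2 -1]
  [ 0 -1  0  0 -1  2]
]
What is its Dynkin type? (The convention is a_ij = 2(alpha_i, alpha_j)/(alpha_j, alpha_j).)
A6

The matrix has rank 6 with 2's on the diagonal. Reading the off-diagonal entries as Dynkin edges (a single edge where a_ij = a_ji = -1; a double or triple edge where a_ij * a_ji = 2 or 3), the diagram is a chain of 6 nodes with single edges (A_6). One simple-root ordering that puts it in standard form is (alpha_4, alpha_1, alpha_2, alpha_6, alpha_5, alpha_3). So the algebra is type A_6, i.e. sl(7).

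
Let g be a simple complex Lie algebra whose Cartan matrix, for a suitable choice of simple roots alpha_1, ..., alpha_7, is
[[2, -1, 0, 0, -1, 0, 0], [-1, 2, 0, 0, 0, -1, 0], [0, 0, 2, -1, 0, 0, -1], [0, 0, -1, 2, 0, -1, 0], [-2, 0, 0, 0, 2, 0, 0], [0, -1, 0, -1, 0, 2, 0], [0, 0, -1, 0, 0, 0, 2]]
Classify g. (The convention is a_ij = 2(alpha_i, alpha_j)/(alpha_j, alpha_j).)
The matrix has rank 7 with 2's on the diagonal. Reading the off-diagonal entries as Dynkin edges (a single edge where a_ij = a_ji = -1; a double or triple edge where a_ij * a_ji = 2 or 3), the diagram is a chain of 7 nodes with a double edge at one end; the terminal node there is the unique long simple root (C_7). One simple-root ordering that puts it in standard form is (alpha_7, alpha_3, alpha_4, alpha_6, alpha_2, alpha_1, alpha_5). So the algebra is type C_7, i.e. sp(14).

C_7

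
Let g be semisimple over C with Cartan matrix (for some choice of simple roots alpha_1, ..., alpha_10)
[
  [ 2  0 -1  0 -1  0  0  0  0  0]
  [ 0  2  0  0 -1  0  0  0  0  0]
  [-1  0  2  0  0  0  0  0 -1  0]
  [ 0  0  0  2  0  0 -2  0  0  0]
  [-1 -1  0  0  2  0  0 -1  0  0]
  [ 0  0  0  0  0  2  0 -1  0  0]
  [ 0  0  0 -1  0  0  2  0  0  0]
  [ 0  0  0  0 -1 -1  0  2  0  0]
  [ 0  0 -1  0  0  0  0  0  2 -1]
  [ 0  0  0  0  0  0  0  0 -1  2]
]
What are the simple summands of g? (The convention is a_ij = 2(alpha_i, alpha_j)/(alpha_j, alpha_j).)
B_2 ⊕ E_8

The diagram associated to this matrix has two connected components: the simple roots {alpha_4, alpha_7} form a chain of 2 nodes with a double edge at one end; the terminal node there is the unique short simple root (B_2), and {alpha_1, alpha_2, alpha_3, alpha_5, alpha_6, alpha_8, alpha_9, alpha_10} form a chain of 7 nodes with one extra node attached to the third node from one end (E_8). A semisimple Lie algebra decomposes uniquely as the direct sum of simple ideals, one per connected component of its Dynkin diagram, so g ≅ B_2 ⊕ E_8 (dimension 10 + 248 = 258).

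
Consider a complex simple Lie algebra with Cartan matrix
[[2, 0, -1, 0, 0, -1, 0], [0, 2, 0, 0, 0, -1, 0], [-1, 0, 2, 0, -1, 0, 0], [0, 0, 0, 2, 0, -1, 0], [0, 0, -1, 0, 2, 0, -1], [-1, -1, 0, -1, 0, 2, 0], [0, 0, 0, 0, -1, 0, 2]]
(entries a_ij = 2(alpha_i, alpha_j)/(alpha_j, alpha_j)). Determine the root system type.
type D_7

The matrix has rank 7 with 2's on the diagonal. Reading the off-diagonal entries as Dynkin edges (a single edge where a_ij = a_ji = -1; a double or triple edge where a_ij * a_ji = 2 or 3), the diagram is a chain of 5 nodes with a fork of two nodes at one end (D_7). One simple-root ordering that puts it in standard form is (alpha_7, alpha_5, alpha_3, alpha_1, alpha_6, alpha_2, alpha_4). So the algebra is type D_7, i.e. so(14).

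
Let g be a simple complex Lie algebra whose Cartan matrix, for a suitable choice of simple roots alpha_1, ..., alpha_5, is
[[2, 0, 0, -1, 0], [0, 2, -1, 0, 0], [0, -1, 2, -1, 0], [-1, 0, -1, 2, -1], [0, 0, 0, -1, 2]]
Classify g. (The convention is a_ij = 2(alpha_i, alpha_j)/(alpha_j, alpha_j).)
The matrix has rank 5 with 2's on the diagonal. Reading the off-diagonal entries as Dynkin edges (a single edge where a_ij = a_ji = -1; a double or triple edge where a_ij * a_ji = 2 or 3), the diagram is a chain of 3 nodes with a fork of two nodes at one end (D_5). One simple-root ordering that puts it in standard form is (alpha_2, alpha_3, alpha_4, alpha_1, alpha_5). So the algebra is type D_5, i.e. so(10).

D_5 (so(10))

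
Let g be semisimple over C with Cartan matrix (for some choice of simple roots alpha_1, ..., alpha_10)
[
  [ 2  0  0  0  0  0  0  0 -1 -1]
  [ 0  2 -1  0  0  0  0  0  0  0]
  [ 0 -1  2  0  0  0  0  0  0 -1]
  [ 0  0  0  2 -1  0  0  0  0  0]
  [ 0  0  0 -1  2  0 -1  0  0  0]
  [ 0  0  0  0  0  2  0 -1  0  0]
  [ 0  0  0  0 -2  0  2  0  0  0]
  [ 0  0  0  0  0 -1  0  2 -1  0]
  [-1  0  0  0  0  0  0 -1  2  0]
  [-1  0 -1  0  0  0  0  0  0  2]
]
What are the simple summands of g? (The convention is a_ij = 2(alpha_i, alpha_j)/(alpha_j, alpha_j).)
The diagram associated to this matrix has two connected components: the simple roots {alpha_1, alpha_2, alpha_3, alpha_6, alpha_8, alpha_9, alpha_10} form a chain of 7 nodes with single edges (A_7), and {alpha_4, alpha_5, alpha_7} form a chain of 3 nodes with a double edge at one end; the terminal node there is the unique long simple root (C_3). A semisimple Lie algebra decomposes uniquely as the direct sum of simple ideals, one per connected component of its Dynkin diagram, so g ≅ A_7 ⊕ C_3 (dimension 63 + 21 = 84).

A_7 ⊕ C_3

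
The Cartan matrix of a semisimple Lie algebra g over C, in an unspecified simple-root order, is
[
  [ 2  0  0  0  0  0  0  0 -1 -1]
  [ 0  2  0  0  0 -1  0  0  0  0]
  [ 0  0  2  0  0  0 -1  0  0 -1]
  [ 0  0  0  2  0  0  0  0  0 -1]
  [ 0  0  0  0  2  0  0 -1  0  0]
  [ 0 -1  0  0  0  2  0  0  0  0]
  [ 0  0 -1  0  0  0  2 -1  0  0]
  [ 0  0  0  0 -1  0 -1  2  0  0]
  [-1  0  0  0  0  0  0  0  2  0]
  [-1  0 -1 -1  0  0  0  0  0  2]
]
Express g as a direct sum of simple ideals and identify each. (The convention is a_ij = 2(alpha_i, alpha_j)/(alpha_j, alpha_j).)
The diagram associated to this matrix has two connected components: the simple roots {alpha_2, alpha_6} form a chain of 2 nodes with single edges (A_2), and {alpha_1, alpha_3, alpha_4, alpha_5, alpha_7, alpha_8, alpha_9, alpha_10} form a chain of 7 nodes with one extra node attached to the third node from one end (E_8). A semisimple Lie algebra decomposes uniquely as the direct sum of simple ideals, one per connected component of its Dynkin diagram, so g ≅ A_2 ⊕ E_8 (dimension 8 + 248 = 256).

A2 + E8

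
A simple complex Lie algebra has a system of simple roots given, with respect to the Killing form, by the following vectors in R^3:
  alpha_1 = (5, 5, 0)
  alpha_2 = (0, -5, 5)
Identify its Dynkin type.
A_2 (sl(3))

Compute the Cartan integers a_ij = 2(alpha_i, alpha_j)/(alpha_j, alpha_j); the resulting 2x2 Cartan matrix is
[[2, -1], [-1, 2]].
All simple roots have the same length, so the diagram is simply laced. The associated Dynkin diagram is a chain of 2 nodes with single edges (A_2), so the type is A_2 (the algebra sl(3)).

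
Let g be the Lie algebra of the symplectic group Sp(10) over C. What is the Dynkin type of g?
C5

This is sp(10), which has dimension 10(10+1)/2 = 55 and rank 10/2 = 5. In the classification of classical Lie algebras, the symplectic algebra sp(2n) has type C_n; here n = 5, so the Dynkin diagram is a chain of 5 nodes with a double edge at one end; the terminal node there is the unique long simple root (C_5). Hence the type is C_5.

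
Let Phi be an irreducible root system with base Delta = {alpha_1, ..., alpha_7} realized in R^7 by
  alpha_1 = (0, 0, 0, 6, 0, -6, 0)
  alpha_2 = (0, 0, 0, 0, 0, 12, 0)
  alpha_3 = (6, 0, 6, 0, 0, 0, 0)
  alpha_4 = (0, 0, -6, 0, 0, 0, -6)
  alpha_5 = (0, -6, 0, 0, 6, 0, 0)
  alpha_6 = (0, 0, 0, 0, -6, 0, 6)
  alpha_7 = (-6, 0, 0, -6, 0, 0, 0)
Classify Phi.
Compute the Cartan integers a_ij = 2(alpha_i, alpha_j)/(alpha_j, alpha_j); the resulting 7x7 Cartan matrix is
[[2, -1, 0, 0, 0, 0, -1], [-2, 2, 0, 0, 0, 0, 0], [0, 0, 2, -1, 0, 0, -1], [0, 0, -1, 2, 0, -1, 0], [0, 0, 0, 0, 2, -1, 0], [0, 0, 0, -1, -1, 2, 0], [-1, 0, -1, 0, 0, 0, 2]].
The roots have two lengths (squared-length ratio 2:1); the short ones are alpha_{1,3,4,5,6,7}. The associated Dynkin diagram is a chain of 7 nodes with a double edge at one end; the terminal node there is the unique long simple root (C_7), so the type is C_7 (the algebra sp(14)).

C_7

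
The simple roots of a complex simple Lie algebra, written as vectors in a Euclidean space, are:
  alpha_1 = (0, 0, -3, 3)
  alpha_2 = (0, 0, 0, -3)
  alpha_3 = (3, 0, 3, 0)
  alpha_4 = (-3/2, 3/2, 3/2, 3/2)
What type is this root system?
Compute the Cartan integers a_ij = 2(alpha_i, alpha_j)/(alpha_j, alpha_j); the resulting 4x4 Cartan matrix is
[[2, -2, -1, 0], [-1, 2, 0, -1], [-1, 0, 2, 0], [0, -1, 0, 2]].
The roots have two lengths (squared-length ratio 2:1); the short ones are alpha_{2,4}. The associated Dynkin diagram is a chain of 4 nodes with a double edge between the middle two (F_4), so the type is F_4.

F_4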